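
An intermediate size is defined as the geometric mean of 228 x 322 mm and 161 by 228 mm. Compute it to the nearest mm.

192 × 271 mm

Short side: √(228 · 161) = √36708 ≈ 191.6 → 192 mm
Long side: √(322 · 228) = √73416 ≈ 271.0 → 271 mm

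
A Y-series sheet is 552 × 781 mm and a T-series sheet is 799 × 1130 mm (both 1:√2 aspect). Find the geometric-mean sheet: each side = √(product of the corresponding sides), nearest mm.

664 × 939 mm

Short side: √(552 · 799) = √441048 ≈ 664.1 → 664 mm
Long side: √(781 · 1130) = √882530 ≈ 939.4 → 939 mm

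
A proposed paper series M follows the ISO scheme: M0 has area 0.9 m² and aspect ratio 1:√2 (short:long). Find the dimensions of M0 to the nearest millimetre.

Let the short side be w mm. Then w · w√2 = 0.9 m² = 900,000 mm².
w² = 900,000/√2, so w ≈ 797.7 mm; long side = w√2 ≈ 1128.2 mm.

798 × 1128 mm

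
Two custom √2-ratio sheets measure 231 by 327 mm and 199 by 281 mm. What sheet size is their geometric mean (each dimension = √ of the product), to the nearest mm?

Short side: √(231 · 199) = √45969 ≈ 214.4 → 214 mm
Long side: √(327 · 281) = √91887 ≈ 303.1 → 303 mm

214 × 303 mm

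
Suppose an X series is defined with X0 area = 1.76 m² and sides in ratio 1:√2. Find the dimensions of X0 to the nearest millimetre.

Let the short side be w mm. Then w · w√2 = 1.76 m² = 1,760,000 mm².
w² = 1,760,000/√2, so w ≈ 1115.6 mm; long side = w√2 ≈ 1577.7 mm.

1116 × 1578 mm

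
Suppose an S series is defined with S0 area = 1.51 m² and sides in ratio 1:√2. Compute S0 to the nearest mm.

1033 × 1461 mm

Let the short side be w mm. Then w · w√2 = 1.51 m² = 1,510,000 mm².
w² = 1,510,000/√2, so w ≈ 1033.3 mm; long side = w√2 ≈ 1461.3 mm.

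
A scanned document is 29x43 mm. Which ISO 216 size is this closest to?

B10 (31 × 44 mm)

Aspect ratio 43/29 ≈ 1.483 (ISO target is √2 ≈ 1.414).
In the B-series (B0 = 1000 × 1414 mm): B10 = 31 × 44 mm.
Off by 3 mm total — nearest standard size.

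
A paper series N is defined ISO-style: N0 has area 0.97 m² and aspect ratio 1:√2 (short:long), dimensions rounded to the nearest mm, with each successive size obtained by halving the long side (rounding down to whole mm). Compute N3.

Let N0's short side be w mm. w · w√2 = 0.97 m² = 970,000 mm², so w ≈ 828.2 mm and w√2 ≈ 1171.2 mm → N0 = 828 × 1171 mm.
N1: ⌊1171/2⌋ × 828 = 585 × 828 mm
N2: ⌊828/2⌋ × 585 = 414 × 585 mm
N3: ⌊585/2⌋ × 414 = 292 × 414 mm

292 × 414 mm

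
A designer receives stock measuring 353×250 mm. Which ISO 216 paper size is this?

B4 (250 × 353 mm)

Aspect ratio 353/250 ≈ 1.412 — close to the ISO √2 ≈ 1.414.
In the B-series (B0 = 1000 × 1414 mm): B4 = 250 × 353 mm.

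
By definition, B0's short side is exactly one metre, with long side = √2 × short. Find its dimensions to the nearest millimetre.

Short side = 1000 mm; long side = 1000√2 ≈ 1414.2 mm.

1000 × 1414 mm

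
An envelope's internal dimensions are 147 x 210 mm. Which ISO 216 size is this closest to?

A5 (148 × 210 mm)

Aspect ratio 210/147 ≈ 1.429 — close to the ISO √2 ≈ 1.414.
In the A-series (A0 area = 1 m²): A5 = 148 × 210 mm.
Off by 1 mm total — nearest standard size.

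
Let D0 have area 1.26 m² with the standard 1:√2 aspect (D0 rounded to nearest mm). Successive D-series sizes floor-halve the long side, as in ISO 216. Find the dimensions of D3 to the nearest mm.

Let D0's short side be w mm. w · w√2 = 1.26 m² = 1,260,000 mm², so w ≈ 943.9 mm and w√2 ≈ 1334.9 mm → D0 = 944 × 1335 mm.
D1: ⌊1335/2⌋ × 944 = 667 × 944 mm
D2: ⌊944/2⌋ × 667 = 472 × 667 mm
D3: ⌊667/2⌋ × 472 = 333 × 472 mm

333 × 472 mm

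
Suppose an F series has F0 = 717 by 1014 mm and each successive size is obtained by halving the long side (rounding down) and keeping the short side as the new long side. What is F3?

253 × 358 mm

F1 = 507 × 717 mm (from F0 by 1 halving).
F2: ⌊717/2⌋ × 507 = 358 × 507 mm
F3: ⌊507/2⌋ × 358 = 253 × 358 mm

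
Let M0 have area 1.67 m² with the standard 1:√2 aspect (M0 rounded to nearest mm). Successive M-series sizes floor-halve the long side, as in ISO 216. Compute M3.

384 × 543 mm

Let M0's short side be w mm. w · w√2 = 1.67 m² = 1,670,000 mm², so w ≈ 1086.7 mm and w√2 ≈ 1536.8 mm → M0 = 1087 × 1537 mm.
M1: ⌊1537/2⌋ × 1087 = 768 × 1087 mm
M2: ⌊1087/2⌋ × 768 = 543 × 768 mm
M3: ⌊768/2⌋ × 543 = 384 × 543 mm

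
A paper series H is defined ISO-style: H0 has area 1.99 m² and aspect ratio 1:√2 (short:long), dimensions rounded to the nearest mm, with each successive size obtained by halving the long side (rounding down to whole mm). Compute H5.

Let H0's short side be w mm. w · w√2 = 1.99 m² = 1,990,000 mm², so w ≈ 1186.2 mm and w√2 ≈ 1677.6 mm → H0 = 1186 × 1678 mm.
H1: ⌊1678/2⌋ × 1186 = 839 × 1186 mm
H2: ⌊1186/2⌋ × 839 = 593 × 839 mm
H3: ⌊839/2⌋ × 593 = 419 × 593 mm
H4: ⌊593/2⌋ × 419 = 296 × 419 mm
H5: ⌊419/2⌋ × 296 = 209 × 296 mm

209 × 296 mm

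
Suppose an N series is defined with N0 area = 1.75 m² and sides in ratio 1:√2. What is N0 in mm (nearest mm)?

Let the short side be w mm. Then w · w√2 = 1.75 m² = 1,750,000 mm².
w² = 1,750,000/√2, so w ≈ 1112.4 mm; long side = w√2 ≈ 1573.2 mm.

1112 × 1573 mm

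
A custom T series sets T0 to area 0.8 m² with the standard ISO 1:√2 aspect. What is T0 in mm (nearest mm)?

752 × 1064 mm

Let the short side be w mm. Then w · w√2 = 0.8 m² = 800,000 mm².
w² = 800,000/√2, so w ≈ 752.1 mm; long side = w√2 ≈ 1063.7 mm.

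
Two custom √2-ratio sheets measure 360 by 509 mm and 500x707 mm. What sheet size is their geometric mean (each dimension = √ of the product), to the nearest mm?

424 × 600 mm

Short side: √(360 · 500) = √180000 ≈ 424.3 → 424 mm
Long side: √(509 · 707) = √359863 ≈ 599.9 → 600 mm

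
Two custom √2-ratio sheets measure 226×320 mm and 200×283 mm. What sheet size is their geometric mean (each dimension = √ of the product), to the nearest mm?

213 × 301 mm

Short side: √(226 · 200) = √45200 ≈ 212.6 → 213 mm
Long side: √(320 · 283) = √90560 ≈ 300.9 → 301 mm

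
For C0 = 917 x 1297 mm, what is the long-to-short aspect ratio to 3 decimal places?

1.414

1297 / 917 = 1.414
Matches √2 ≈ 1.414 — the ISO 216 defining ratio.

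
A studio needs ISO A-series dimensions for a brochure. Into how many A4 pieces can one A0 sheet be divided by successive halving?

Each ISO step halves the sheet: 1 × A0 → 2 × A1 → 4 × A2 → 8 × A3 → …
From A0 to A4 is 4 halving steps: 2^4 = 16.

16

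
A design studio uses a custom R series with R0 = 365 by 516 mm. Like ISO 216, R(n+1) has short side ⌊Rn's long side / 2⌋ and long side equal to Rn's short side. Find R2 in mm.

R1: ⌊516/2⌋ × 365 = 258 × 365 mm
R2: ⌊365/2⌋ × 258 = 182 × 258 mm

182 × 258 mm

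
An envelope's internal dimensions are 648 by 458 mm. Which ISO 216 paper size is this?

Aspect ratio 648/458 ≈ 1.415 — close to the ISO √2 ≈ 1.414.
In the C-series (envelope sizes, between A and B): C2 = 458 × 648 mm.

C2 (458 × 648 mm)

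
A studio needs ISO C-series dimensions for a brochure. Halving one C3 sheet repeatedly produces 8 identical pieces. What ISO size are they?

C6

8 = 2^3, so 3 halving steps.
C3 → C4 → … → C6 after 3 steps.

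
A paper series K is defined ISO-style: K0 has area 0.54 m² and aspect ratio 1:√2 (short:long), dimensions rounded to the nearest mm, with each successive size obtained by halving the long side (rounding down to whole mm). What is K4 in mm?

154 × 218 mm

Let K0's short side be w mm. w · w√2 = 0.54 m² = 540,000 mm², so w ≈ 617.9 mm and w√2 ≈ 873.9 mm → K0 = 618 × 874 mm.
K1: ⌊874/2⌋ × 618 = 437 × 618 mm
K2: ⌊618/2⌋ × 437 = 309 × 437 mm
K3: ⌊437/2⌋ × 309 = 218 × 309 mm
K4: ⌊309/2⌋ × 218 = 154 × 218 mm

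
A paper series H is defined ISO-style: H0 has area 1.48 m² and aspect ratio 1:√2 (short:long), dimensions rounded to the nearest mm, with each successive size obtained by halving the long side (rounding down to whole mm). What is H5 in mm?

180 × 255 mm

Let H0's short side be w mm. w · w√2 = 1.48 m² = 1,480,000 mm², so w ≈ 1023.0 mm and w√2 ≈ 1446.7 mm → H0 = 1023 × 1447 mm.
H1: ⌊1447/2⌋ × 1023 = 723 × 1023 mm
H2: ⌊1023/2⌋ × 723 = 511 × 723 mm
H3: ⌊723/2⌋ × 511 = 361 × 511 mm
H4: ⌊511/2⌋ × 361 = 255 × 361 mm
H5: ⌊361/2⌋ × 255 = 180 × 255 mm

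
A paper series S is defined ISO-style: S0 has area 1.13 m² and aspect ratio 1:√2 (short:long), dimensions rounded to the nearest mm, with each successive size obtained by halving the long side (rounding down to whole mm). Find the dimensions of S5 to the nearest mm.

158 × 223 mm

Let S0's short side be w mm. w · w√2 = 1.13 m² = 1,130,000 mm², so w ≈ 893.9 mm and w√2 ≈ 1264.1 mm → S0 = 894 × 1264 mm.
S1: ⌊1264/2⌋ × 894 = 632 × 894 mm
S2: ⌊894/2⌋ × 632 = 447 × 632 mm
S3: ⌊632/2⌋ × 447 = 316 × 447 mm
S4: ⌊447/2⌋ × 316 = 223 × 316 mm
S5: ⌊316/2⌋ × 223 = 158 × 223 mm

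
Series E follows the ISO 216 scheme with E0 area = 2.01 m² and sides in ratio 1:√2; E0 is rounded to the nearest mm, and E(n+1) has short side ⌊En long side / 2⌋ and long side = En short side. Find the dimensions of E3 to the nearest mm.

421 × 596 mm

Let E0's short side be w mm. w · w√2 = 2.01 m² = 2,010,000 mm², so w ≈ 1192.2 mm and w√2 ≈ 1686.0 mm → E0 = 1192 × 1686 mm.
E1: ⌊1686/2⌋ × 1192 = 843 × 1192 mm
E2: ⌊1192/2⌋ × 843 = 596 × 843 mm
E3: ⌊843/2⌋ × 596 = 421 × 596 mm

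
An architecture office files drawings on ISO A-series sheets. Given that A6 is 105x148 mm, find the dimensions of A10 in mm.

A7: ⌊148/2⌋ × 105 = 74 × 105 mm
A8: ⌊105/2⌋ × 74 = 52 × 74 mm
A9: ⌊74/2⌋ × 52 = 37 × 52 mm
A10: ⌊52/2⌋ × 37 = 26 × 37 mm

26 × 37 mm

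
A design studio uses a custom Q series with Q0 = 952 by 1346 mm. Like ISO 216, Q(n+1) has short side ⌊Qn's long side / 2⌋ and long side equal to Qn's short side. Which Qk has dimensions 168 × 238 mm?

Q5

Q0: 952 × 1346 mm
Q1: 673 × 952 mm
Q2: 476 × 673 mm
Q3: 336 × 476 mm
Q4: 238 × 336 mm
Q5: 168 × 238 mm
Q6: 119 × 168 mm
→ matches Q5.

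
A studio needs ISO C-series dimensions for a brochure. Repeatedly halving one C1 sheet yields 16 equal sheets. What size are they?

C5

16 = 2^4, so 4 halving steps.
C1 → C2 → … → C5 after 4 steps.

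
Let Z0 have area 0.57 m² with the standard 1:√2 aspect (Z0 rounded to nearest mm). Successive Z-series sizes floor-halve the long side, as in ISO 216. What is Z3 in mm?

224 × 317 mm

Let Z0's short side be w mm. w · w√2 = 0.57 m² = 570,000 mm², so w ≈ 634.9 mm and w√2 ≈ 897.8 mm → Z0 = 635 × 898 mm.
Z1: ⌊898/2⌋ × 635 = 449 × 635 mm
Z2: ⌊635/2⌋ × 449 = 317 × 449 mm
Z3: ⌊449/2⌋ × 317 = 224 × 317 mm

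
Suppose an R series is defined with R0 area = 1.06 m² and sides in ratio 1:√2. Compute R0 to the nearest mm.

Let the short side be w mm. Then w · w√2 = 1.06 m² = 1,060,000 mm².
w² = 1,060,000/√2, so w ≈ 865.8 mm; long side = w√2 ≈ 1224.4 mm.

866 × 1224 mm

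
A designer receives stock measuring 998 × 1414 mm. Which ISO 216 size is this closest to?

B0 (1000 × 1414 mm)

Aspect ratio 1414/998 ≈ 1.417 — close to the ISO √2 ≈ 1.414.
In the B-series (B0 = 1000 × 1414 mm): B0 = 1000 × 1414 mm.
Off by 2 mm total — nearest standard size.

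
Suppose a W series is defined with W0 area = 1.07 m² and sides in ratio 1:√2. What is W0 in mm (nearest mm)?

Let the short side be w mm. Then w · w√2 = 1.07 m² = 1,070,000 mm².
w² = 1,070,000/√2, so w ≈ 869.8 mm; long side = w√2 ≈ 1230.1 mm.

870 × 1230 mm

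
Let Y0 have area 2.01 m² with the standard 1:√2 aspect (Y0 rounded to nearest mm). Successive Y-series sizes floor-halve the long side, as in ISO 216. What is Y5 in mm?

Let Y0's short side be w mm. w · w√2 = 2.01 m² = 2,010,000 mm², so w ≈ 1192.2 mm and w√2 ≈ 1686.0 mm → Y0 = 1192 × 1686 mm.
Y1: ⌊1686/2⌋ × 1192 = 843 × 1192 mm
Y2: ⌊1192/2⌋ × 843 = 596 × 843 mm
Y3: ⌊843/2⌋ × 596 = 421 × 596 mm
Y4: ⌊596/2⌋ × 421 = 298 × 421 mm
Y5: ⌊421/2⌋ × 298 = 210 × 298 mm

210 × 298 mm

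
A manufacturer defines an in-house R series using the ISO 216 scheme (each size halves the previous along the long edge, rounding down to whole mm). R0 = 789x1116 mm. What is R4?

R1 = 558 × 789 mm (from R0 by 1 halving).
R2: ⌊789/2⌋ × 558 = 394 × 558 mm
R3: ⌊558/2⌋ × 394 = 279 × 394 mm
R4: ⌊394/2⌋ × 279 = 197 × 279 mm

197 × 279 mm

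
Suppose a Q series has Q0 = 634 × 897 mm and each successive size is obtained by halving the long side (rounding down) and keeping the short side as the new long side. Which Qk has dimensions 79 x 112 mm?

Q0: 634 × 897 mm
Q1: 448 × 634 mm
Q2: 317 × 448 mm
Q3: 224 × 317 mm
Q4: 158 × 224 mm
Q5: 112 × 158 mm
Q6: 79 × 112 mm
Q7: 56 × 79 mm
→ matches Q6.

Q6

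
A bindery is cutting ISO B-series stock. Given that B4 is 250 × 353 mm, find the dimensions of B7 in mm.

B5: ⌊353/2⌋ × 250 = 176 × 250 mm
B6: ⌊250/2⌋ × 176 = 125 × 176 mm
B7: ⌊176/2⌋ × 125 = 88 × 125 mm

88 × 125 mm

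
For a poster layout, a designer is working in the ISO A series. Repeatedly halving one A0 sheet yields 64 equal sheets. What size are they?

A6

64 = 2^6, so 6 halving steps.
A0 → A1 → … → A6 after 6 steps.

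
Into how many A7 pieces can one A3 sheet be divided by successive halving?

Each ISO step halves the sheet: 1 × A3 → 2 × A4 → 4 × A5 → 8 × A6 → …
From A3 to A7 is 4 halving steps: 2^4 = 16.

16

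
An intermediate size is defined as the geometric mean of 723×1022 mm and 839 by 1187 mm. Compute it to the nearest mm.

779 × 1101 mm

Short side: √(723 · 839) = √606597 ≈ 778.8 → 779 mm
Long side: √(1022 · 1187) = √1213114 ≈ 1101.4 → 1101 mm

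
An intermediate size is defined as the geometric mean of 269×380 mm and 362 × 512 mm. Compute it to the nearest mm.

312 × 441 mm

Short side: √(269 · 362) = √97378 ≈ 312.1 → 312 mm
Long side: √(380 · 512) = √194560 ≈ 441.1 → 441 mm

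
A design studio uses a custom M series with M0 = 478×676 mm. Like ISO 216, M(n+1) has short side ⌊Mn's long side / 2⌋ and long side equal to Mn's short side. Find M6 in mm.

59 × 84 mm

M1 = 338 × 478 mm (from M0 by 1 halving).
M2: ⌊478/2⌋ × 338 = 239 × 338 mm
M3: ⌊338/2⌋ × 239 = 169 × 239 mm
M4: ⌊239/2⌋ × 169 = 119 × 169 mm
M5: ⌊169/2⌋ × 119 = 84 × 119 mm
M6: ⌊119/2⌋ × 84 = 59 × 84 mm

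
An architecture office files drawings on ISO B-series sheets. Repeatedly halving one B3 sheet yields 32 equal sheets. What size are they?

32 = 2^5, so 5 halving steps.
B3 → B4 → … → B8 after 5 steps.

B8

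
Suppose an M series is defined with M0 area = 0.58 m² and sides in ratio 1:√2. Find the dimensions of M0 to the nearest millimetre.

Let the short side be w mm. Then w · w√2 = 0.58 m² = 580,000 mm².
w² = 580,000/√2, so w ≈ 640.4 mm; long side = w√2 ≈ 905.7 mm.

640 × 906 mm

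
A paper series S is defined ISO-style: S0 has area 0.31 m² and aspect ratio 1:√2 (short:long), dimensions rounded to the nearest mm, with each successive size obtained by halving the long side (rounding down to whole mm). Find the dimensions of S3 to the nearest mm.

165 × 234 mm

Let S0's short side be w mm. w · w√2 = 0.31 m² = 310,000 mm², so w ≈ 468.2 mm and w√2 ≈ 662.1 mm → S0 = 468 × 662 mm.
S1: ⌊662/2⌋ × 468 = 331 × 468 mm
S2: ⌊468/2⌋ × 331 = 234 × 331 mm
S3: ⌊331/2⌋ × 234 = 165 × 234 mm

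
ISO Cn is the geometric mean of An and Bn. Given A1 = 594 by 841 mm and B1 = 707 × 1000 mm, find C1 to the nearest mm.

Short side: √(594 · 707) = √419958 ≈ 648.0 → 648 mm
Long side: √(841 · 1000) = √841000 ≈ 917.1 → 917 mm

648 × 917 mm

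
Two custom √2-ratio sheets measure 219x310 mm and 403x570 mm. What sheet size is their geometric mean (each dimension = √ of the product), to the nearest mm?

Short side: √(219 · 403) = √88257 ≈ 297.1 → 297 mm
Long side: √(310 · 570) = √176700 ≈ 420.4 → 420 mm

297 × 420 mm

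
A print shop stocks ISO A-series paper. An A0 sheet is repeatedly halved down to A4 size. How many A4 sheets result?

Each ISO step halves the sheet: 1 × A0 → 2 × A1 → 4 × A2 → 8 × A3 → …
From A0 to A4 is 4 halving steps: 2^4 = 16.

16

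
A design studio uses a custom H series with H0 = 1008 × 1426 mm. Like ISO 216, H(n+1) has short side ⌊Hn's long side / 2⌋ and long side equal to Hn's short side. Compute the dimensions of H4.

H1 = 713 × 1008 mm (from H0 by 1 halving).
H2: ⌊1008/2⌋ × 713 = 504 × 713 mm
H3: ⌊713/2⌋ × 504 = 356 × 504 mm
H4: ⌊504/2⌋ × 356 = 252 × 356 mm

252 × 356 mm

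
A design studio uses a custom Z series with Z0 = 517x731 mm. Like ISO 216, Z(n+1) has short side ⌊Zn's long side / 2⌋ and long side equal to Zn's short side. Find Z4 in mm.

Z1: ⌊731/2⌋ × 517 = 365 × 517 mm
Z2: ⌊517/2⌋ × 365 = 258 × 365 mm
Z3: ⌊365/2⌋ × 258 = 182 × 258 mm
Z4: ⌊258/2⌋ × 182 = 129 × 182 mm

129 × 182 mm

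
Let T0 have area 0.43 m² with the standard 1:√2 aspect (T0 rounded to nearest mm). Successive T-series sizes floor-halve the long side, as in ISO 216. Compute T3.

195 × 275 mm

Let T0's short side be w mm. w · w√2 = 0.43 m² = 430,000 mm², so w ≈ 551.4 mm and w√2 ≈ 779.8 mm → T0 = 551 × 780 mm.
T1: ⌊780/2⌋ × 551 = 390 × 551 mm
T2: ⌊551/2⌋ × 390 = 275 × 390 mm
T3: ⌊390/2⌋ × 275 = 195 × 275 mm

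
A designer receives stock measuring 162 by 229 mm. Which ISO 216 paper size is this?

Aspect ratio 229/162 ≈ 1.414 — close to the ISO √2 ≈ 1.414.
In the C-series (envelope sizes, between A and B): C5 = 162 × 229 mm.

C5 (162 × 229 mm)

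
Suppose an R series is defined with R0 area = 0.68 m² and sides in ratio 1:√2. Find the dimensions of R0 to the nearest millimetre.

Let the short side be w mm. Then w · w√2 = 0.68 m² = 680,000 mm².
w² = 680,000/√2, so w ≈ 693.4 mm; long side = w√2 ≈ 980.6 mm.

693 × 981 mm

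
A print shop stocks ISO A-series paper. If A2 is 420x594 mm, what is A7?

74 × 105 mm

A3: ⌊594/2⌋ × 420 = 297 × 420 mm
A4: ⌊420/2⌋ × 297 = 210 × 297 mm
A5: ⌊297/2⌋ × 210 = 148 × 210 mm
A6: ⌊210/2⌋ × 148 = 105 × 148 mm
A7: ⌊148/2⌋ × 105 = 74 × 105 mm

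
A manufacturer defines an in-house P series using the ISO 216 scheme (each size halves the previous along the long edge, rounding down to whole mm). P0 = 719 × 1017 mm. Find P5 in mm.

127 × 179 mm

P1: ⌊1017/2⌋ × 719 = 508 × 719 mm
P2: ⌊719/2⌋ × 508 = 359 × 508 mm
P3: ⌊508/2⌋ × 359 = 254 × 359 mm
P4: ⌊359/2⌋ × 254 = 179 × 254 mm
P5: ⌊254/2⌋ × 179 = 127 × 179 mm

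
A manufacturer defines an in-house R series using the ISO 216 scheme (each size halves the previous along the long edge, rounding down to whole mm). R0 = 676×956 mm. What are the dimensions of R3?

239 × 338 mm

R1: ⌊956/2⌋ × 676 = 478 × 676 mm
R2: ⌊676/2⌋ × 478 = 338 × 478 mm
R3: ⌊478/2⌋ × 338 = 239 × 338 mm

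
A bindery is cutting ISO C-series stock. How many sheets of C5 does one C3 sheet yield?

C3 = 324 × 458 mm; C5 = 162 × 229 mm.
Each halving step doubles the count; 2 steps from C3 to C5.
2^2 = 4.

4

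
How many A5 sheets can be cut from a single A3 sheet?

A3 = 297 × 420 mm; A5 = 148 × 210 mm.
Each halving step doubles the count; 2 steps from A3 to A5.
2^2 = 4.

4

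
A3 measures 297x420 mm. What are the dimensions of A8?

52 × 74 mm

A4: ⌊420/2⌋ × 297 = 210 × 297 mm
A5: ⌊297/2⌋ × 210 = 148 × 210 mm
A6: ⌊210/2⌋ × 148 = 105 × 148 mm
A7: ⌊148/2⌋ × 105 = 74 × 105 mm
A8: ⌊105/2⌋ × 74 = 52 × 74 mm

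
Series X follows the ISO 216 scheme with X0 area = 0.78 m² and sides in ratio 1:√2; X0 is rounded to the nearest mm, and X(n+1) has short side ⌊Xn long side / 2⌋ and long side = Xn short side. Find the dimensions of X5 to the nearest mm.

Let X0's short side be w mm. w · w√2 = 0.78 m² = 780,000 mm², so w ≈ 742.7 mm and w√2 ≈ 1050.3 mm → X0 = 743 × 1050 mm.
X1: ⌊1050/2⌋ × 743 = 525 × 743 mm
X2: ⌊743/2⌋ × 525 = 371 × 525 mm
X3: ⌊525/2⌋ × 371 = 262 × 371 mm
X4: ⌊371/2⌋ × 262 = 185 × 262 mm
X5: ⌊262/2⌋ × 185 = 131 × 185 mm

131 × 185 mm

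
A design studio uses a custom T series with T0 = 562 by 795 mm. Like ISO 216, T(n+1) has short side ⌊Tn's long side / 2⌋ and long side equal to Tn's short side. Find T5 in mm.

99 × 140 mm

T1 = 397 × 562 mm (from T0 by 1 halving).
T2: ⌊562/2⌋ × 397 = 281 × 397 mm
T3: ⌊397/2⌋ × 281 = 198 × 281 mm
T4: ⌊281/2⌋ × 198 = 140 × 198 mm
T5: ⌊198/2⌋ × 140 = 99 × 140 mm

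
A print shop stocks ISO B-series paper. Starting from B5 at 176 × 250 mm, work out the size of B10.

B6: ⌊250/2⌋ × 176 = 125 × 176 mm
B7: ⌊176/2⌋ × 125 = 88 × 125 mm
B8: ⌊125/2⌋ × 88 = 62 × 88 mm
B9: ⌊88/2⌋ × 62 = 44 × 62 mm
B10: ⌊62/2⌋ × 44 = 31 × 44 mm

31 × 44 mm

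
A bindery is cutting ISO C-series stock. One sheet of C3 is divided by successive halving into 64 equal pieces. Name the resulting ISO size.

C9

64 = 2^6, so 6 halving steps.
C3 → C4 → … → C9 after 6 steps.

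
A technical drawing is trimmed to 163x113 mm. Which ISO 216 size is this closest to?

C6 (114 × 162 mm)

Aspect ratio 163/113 ≈ 1.442 (ISO target is √2 ≈ 1.414).
In the C-series (envelope sizes, between A and B): C6 = 114 × 162 mm.
Off by 2 mm total — nearest standard size.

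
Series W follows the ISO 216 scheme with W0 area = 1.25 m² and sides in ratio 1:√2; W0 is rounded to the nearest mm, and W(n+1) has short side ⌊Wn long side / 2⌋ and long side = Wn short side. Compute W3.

Let W0's short side be w mm. w · w√2 = 1.25 m² = 1,250,000 mm², so w ≈ 940.2 mm and w√2 ≈ 1329.6 mm → W0 = 940 × 1330 mm.
W1: ⌊1330/2⌋ × 940 = 665 × 940 mm
W2: ⌊940/2⌋ × 665 = 470 × 665 mm
W3: ⌊665/2⌋ × 470 = 332 × 470 mm

332 × 470 mm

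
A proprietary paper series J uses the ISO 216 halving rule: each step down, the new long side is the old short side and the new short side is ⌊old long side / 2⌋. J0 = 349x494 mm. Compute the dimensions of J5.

61 × 87 mm

J1: ⌊494/2⌋ × 349 = 247 × 349 mm
J2: ⌊349/2⌋ × 247 = 174 × 247 mm
J3: ⌊247/2⌋ × 174 = 123 × 174 mm
J4: ⌊174/2⌋ × 123 = 87 × 123 mm
J5: ⌊123/2⌋ × 87 = 61 × 87 mm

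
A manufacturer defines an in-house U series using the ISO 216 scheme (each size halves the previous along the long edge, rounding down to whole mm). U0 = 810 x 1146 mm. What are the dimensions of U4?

U1: ⌊1146/2⌋ × 810 = 573 × 810 mm
U2: ⌊810/2⌋ × 573 = 405 × 573 mm
U3: ⌊573/2⌋ × 405 = 286 × 405 mm
U4: ⌊405/2⌋ × 286 = 202 × 286 mm

202 × 286 mm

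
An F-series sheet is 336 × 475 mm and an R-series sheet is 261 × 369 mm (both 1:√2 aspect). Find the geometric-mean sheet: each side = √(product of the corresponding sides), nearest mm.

296 × 419 mm

Short side: √(336 · 261) = √87696 ≈ 296.1 → 296 mm
Long side: √(475 · 369) = √175275 ≈ 418.7 → 419 mm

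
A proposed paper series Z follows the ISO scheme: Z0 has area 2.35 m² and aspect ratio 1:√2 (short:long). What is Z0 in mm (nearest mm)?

Let the short side be w mm. Then w · w√2 = 2.35 m² = 2,350,000 mm².
w² = 2,350,000/√2, so w ≈ 1289.1 mm; long side = w√2 ≈ 1823.0 mm.

1289 × 1823 mm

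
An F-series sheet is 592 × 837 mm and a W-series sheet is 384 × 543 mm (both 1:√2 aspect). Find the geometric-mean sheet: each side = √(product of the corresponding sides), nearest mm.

Short side: √(592 · 384) = √227328 ≈ 476.8 → 477 mm
Long side: √(837 · 543) = √454491 ≈ 674.2 → 674 mm

477 × 674 mm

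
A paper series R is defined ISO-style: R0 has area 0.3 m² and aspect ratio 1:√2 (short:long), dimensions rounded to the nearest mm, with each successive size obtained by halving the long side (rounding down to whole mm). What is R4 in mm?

115 × 162 mm

Let R0's short side be w mm. w · w√2 = 0.3 m² = 300,000 mm², so w ≈ 460.6 mm and w√2 ≈ 651.4 mm → R0 = 461 × 651 mm.
R1: ⌊651/2⌋ × 461 = 325 × 461 mm
R2: ⌊461/2⌋ × 325 = 230 × 325 mm
R3: ⌊325/2⌋ × 230 = 162 × 230 mm
R4: ⌊230/2⌋ × 162 = 115 × 162 mm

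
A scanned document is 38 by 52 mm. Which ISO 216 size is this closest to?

Aspect ratio 52/38 ≈ 1.368 (ISO target is √2 ≈ 1.414).
In the A-series (A0 area = 1 m²): A9 = 37 × 52 mm.
Off by 1 mm total — nearest standard size.

A9 (37 × 52 mm)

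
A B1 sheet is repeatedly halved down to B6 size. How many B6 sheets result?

32

B1 = 707 × 1000 mm; B6 = 125 × 176 mm.
Each halving step doubles the count; 5 steps from B1 to B6.
2^5 = 32.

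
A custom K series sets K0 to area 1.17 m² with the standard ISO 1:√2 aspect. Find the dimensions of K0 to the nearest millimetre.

Let the short side be w mm. Then w · w√2 = 1.17 m² = 1,170,000 mm².
w² = 1,170,000/√2, so w ≈ 909.6 mm; long side = w√2 ≈ 1286.3 mm.

910 × 1286 mm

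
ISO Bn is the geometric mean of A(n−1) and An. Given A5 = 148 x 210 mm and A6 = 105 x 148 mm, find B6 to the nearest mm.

Short side: √(148 · 105) = √15540 ≈ 124.7 → 125 mm
Long side: √(210 · 148) = √31080 ≈ 176.3 → 176 mm

125 × 176 mm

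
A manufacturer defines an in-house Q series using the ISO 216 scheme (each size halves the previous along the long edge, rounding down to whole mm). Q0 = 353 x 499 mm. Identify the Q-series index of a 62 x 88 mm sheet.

Q0: 353 × 499 mm
Q1: 249 × 353 mm
Q2: 176 × 249 mm
Q3: 124 × 176 mm
Q4: 88 × 124 mm
Q5: 62 × 88 mm
Q6: 44 × 62 mm
→ matches Q5.

Q5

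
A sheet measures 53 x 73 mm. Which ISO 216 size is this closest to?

Aspect ratio 73/53 ≈ 1.377 (ISO target is √2 ≈ 1.414).
In the A-series (A0 area = 1 m²): A8 = 52 × 74 mm.
Off by 2 mm total — nearest standard size.

A8 (52 × 74 mm)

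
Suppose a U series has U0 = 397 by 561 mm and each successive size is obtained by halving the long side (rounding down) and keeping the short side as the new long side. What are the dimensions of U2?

198 × 280 mm

U1: ⌊561/2⌋ × 397 = 280 × 397 mm
U2: ⌊397/2⌋ × 280 = 198 × 280 mm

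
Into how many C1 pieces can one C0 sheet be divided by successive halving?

Each ISO step halves the sheet: 1 × C0 → 2 × C1
From C0 to C1 is 1 halving step: 2^1 = 2.

2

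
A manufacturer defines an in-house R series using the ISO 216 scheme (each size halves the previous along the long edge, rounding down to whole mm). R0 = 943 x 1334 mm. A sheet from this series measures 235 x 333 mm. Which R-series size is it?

R0: 943 × 1334 mm
R1: 667 × 943 mm
R2: 471 × 667 mm
R3: 333 × 471 mm
R4: 235 × 333 mm
R5: 166 × 235 mm
→ matches R4.

R4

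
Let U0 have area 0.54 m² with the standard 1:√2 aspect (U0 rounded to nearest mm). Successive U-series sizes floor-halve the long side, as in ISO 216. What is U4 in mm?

154 × 218 mm

Let U0's short side be w mm. w · w√2 = 0.54 m² = 540,000 mm², so w ≈ 617.9 mm and w√2 ≈ 873.9 mm → U0 = 618 × 874 mm.
U1: ⌊874/2⌋ × 618 = 437 × 618 mm
U2: ⌊618/2⌋ × 437 = 309 × 437 mm
U3: ⌊437/2⌋ × 309 = 218 × 309 mm
U4: ⌊309/2⌋ × 218 = 154 × 218 mm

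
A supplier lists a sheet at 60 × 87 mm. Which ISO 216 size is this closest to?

Aspect ratio 87/60 ≈ 1.450 (ISO target is √2 ≈ 1.414).
In the B-series (B0 = 1000 × 1414 mm): B8 = 62 × 88 mm.
Off by 3 mm total — nearest standard size.

B8 (62 × 88 mm)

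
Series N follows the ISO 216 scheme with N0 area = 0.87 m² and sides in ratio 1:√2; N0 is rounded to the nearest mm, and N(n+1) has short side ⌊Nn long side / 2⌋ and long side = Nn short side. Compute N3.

277 × 392 mm

Let N0's short side be w mm. w · w√2 = 0.87 m² = 870,000 mm², so w ≈ 784.3 mm and w√2 ≈ 1109.2 mm → N0 = 784 × 1109 mm.
N1: ⌊1109/2⌋ × 784 = 554 × 784 mm
N2: ⌊784/2⌋ × 554 = 392 × 554 mm
N3: ⌊554/2⌋ × 392 = 277 × 392 mm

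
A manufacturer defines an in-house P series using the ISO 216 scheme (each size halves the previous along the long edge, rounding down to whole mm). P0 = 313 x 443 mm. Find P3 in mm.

110 × 156 mm

P1: ⌊443/2⌋ × 313 = 221 × 313 mm
P2: ⌊313/2⌋ × 221 = 156 × 221 mm
P3: ⌊221/2⌋ × 156 = 110 × 156 mm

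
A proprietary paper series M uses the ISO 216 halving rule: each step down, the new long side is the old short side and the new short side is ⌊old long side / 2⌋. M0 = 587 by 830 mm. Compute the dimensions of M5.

103 × 146 mm

M1 = 415 × 587 mm (from M0 by 1 halving).
M2: ⌊587/2⌋ × 415 = 293 × 415 mm
M3: ⌊415/2⌋ × 293 = 207 × 293 mm
M4: ⌊293/2⌋ × 207 = 146 × 207 mm
M5: ⌊207/2⌋ × 146 = 103 × 146 mm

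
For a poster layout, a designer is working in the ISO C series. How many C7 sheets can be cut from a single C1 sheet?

64

C1 = 648 × 917 mm; C7 = 81 × 114 mm.
Each halving step doubles the count; 6 steps from C1 to C7.
2^6 = 64.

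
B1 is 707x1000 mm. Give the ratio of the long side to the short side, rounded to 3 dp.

1000 / 707 = 1.414
Matches √2 ≈ 1.414 — the ISO 216 defining ratio.

1.414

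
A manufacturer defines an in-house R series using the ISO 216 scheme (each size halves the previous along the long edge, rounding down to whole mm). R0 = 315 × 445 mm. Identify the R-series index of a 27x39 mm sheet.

R7

R0: 315 × 445 mm
R1: 222 × 315 mm
R2: 157 × 222 mm
R3: 111 × 157 mm
R4: 78 × 111 mm
R5: 55 × 78 mm
R6: 39 × 55 mm
R7: 27 × 39 mm
R8: 19 × 27 mm
→ matches R7.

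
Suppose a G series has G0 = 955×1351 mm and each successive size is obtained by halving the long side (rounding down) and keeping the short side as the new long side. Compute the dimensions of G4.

238 × 337 mm

G1 = 675 × 955 mm (from G0 by 1 halving).
G2: ⌊955/2⌋ × 675 = 477 × 675 mm
G3: ⌊675/2⌋ × 477 = 337 × 477 mm
G4: ⌊477/2⌋ × 337 = 238 × 337 mm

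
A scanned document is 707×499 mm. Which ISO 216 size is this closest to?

B2 (500 × 707 mm)

Aspect ratio 707/499 ≈ 1.417 — close to the ISO √2 ≈ 1.414.
In the B-series (B0 = 1000 × 1414 mm): B2 = 500 × 707 mm.
Off by 1 mm total — nearest standard size.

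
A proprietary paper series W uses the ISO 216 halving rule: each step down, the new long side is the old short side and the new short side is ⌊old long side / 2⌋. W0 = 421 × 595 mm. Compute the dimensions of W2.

210 × 297 mm

W1: ⌊595/2⌋ × 421 = 297 × 421 mm
W2: ⌊421/2⌋ × 297 = 210 × 297 mm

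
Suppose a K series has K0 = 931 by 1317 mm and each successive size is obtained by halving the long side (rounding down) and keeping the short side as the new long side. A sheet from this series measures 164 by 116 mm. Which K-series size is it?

K6

K0: 931 × 1317 mm
K1: 658 × 931 mm
K2: 465 × 658 mm
K3: 329 × 465 mm
K4: 232 × 329 mm
K5: 164 × 232 mm
K6: 116 × 164 mm
K7: 82 × 116 mm
→ matches K6.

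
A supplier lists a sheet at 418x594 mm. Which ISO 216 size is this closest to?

A2 (420 × 594 mm)

Aspect ratio 594/418 ≈ 1.421 — close to the ISO √2 ≈ 1.414.
In the A-series (A0 area = 1 m²): A2 = 420 × 594 mm.
Off by 2 mm total — nearest standard size.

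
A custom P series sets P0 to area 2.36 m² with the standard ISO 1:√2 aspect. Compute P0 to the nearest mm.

1292 × 1827 mm

Let the short side be w mm. Then w · w√2 = 2.36 m² = 2,360,000 mm².
w² = 2,360,000/√2, so w ≈ 1291.8 mm; long side = w√2 ≈ 1826.9 mm.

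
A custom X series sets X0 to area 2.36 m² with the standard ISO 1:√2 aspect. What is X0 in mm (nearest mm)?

1292 × 1827 mm

Let the short side be w mm. Then w · w√2 = 2.36 m² = 2,360,000 mm².
w² = 2,360,000/√2, so w ≈ 1291.8 mm; long side = w√2 ≈ 1826.9 mm.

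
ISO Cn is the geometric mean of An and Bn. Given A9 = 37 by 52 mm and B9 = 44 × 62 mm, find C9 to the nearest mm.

Short side: √(37 · 44) = √1628 ≈ 40.3 → 40 mm
Long side: √(52 · 62) = √3224 ≈ 56.8 → 57 mm

40 × 57 mm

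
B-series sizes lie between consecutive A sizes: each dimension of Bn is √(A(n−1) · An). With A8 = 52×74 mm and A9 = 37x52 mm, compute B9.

44 × 62 mm

Short side: √(52 · 37) = √1924 ≈ 43.9 → 44 mm
Long side: √(74 · 52) = √3848 ≈ 62.0 → 62 mm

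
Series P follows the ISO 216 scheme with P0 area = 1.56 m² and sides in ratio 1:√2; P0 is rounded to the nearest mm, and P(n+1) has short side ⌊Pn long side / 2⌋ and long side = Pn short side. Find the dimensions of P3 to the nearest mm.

Let P0's short side be w mm. w · w√2 = 1.56 m² = 1,560,000 mm², so w ≈ 1050.3 mm and w√2 ≈ 1485.3 mm → P0 = 1050 × 1485 mm.
P1: ⌊1485/2⌋ × 1050 = 742 × 1050 mm
P2: ⌊1050/2⌋ × 742 = 525 × 742 mm
P3: ⌊742/2⌋ × 525 = 371 × 525 mm

371 × 525 mm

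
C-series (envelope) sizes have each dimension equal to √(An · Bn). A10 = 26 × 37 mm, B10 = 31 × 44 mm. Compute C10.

28 × 40 mm

Short side: √(26 · 31) = √806 ≈ 28.4 → 28 mm
Long side: √(37 · 44) = √1628 ≈ 40.3 → 40 mm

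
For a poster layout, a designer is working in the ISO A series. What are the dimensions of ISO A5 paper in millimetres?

A0 = 841 × 1189 mm (A0 has area 1 m², aspect 1:√2).
A1: ⌊1189/2⌋ × 841 = 594 × 841 mm
A2: ⌊841/2⌋ × 594 = 420 × 594 mm
A3: ⌊594/2⌋ × 420 = 297 × 420 mm
A4: ⌊420/2⌋ × 297 = 210 × 297 mm
A5: ⌊297/2⌋ × 210 = 148 × 210 mm

148 × 210 mm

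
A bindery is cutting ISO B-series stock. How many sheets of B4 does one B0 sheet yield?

Each ISO step halves the sheet: 1 × B0 → 2 × B1 → 4 × B2 → 8 × B3 → …
From B0 to B4 is 4 halving steps: 2^4 = 16.

16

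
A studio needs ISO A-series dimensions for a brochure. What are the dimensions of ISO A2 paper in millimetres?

A0 = 841 × 1189 mm (A0 has area 1 m², aspect 1:√2).
A1: ⌊1189/2⌋ × 841 = 594 × 841 mm
A2: ⌊841/2⌋ × 594 = 420 × 594 mm

420 × 594 mm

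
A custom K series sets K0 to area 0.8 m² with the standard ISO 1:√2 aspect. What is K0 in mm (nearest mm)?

752 × 1064 mm

Let the short side be w mm. Then w · w√2 = 0.8 m² = 800,000 mm².
w² = 800,000/√2, so w ≈ 752.1 mm; long side = w√2 ≈ 1063.7 mm.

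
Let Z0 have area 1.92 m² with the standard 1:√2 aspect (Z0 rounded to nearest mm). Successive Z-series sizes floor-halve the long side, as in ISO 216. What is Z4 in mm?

Let Z0's short side be w mm. w · w√2 = 1.92 m² = 1,920,000 mm², so w ≈ 1165.2 mm and w√2 ≈ 1647.8 mm → Z0 = 1165 × 1648 mm.
Z1: ⌊1648/2⌋ × 1165 = 824 × 1165 mm
Z2: ⌊1165/2⌋ × 824 = 582 × 824 mm
Z3: ⌊824/2⌋ × 582 = 412 × 582 mm
Z4: ⌊582/2⌋ × 412 = 291 × 412 mm

291 × 412 mm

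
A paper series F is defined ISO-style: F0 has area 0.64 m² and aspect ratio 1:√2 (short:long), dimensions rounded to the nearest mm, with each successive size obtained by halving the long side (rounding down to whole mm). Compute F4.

168 × 237 mm

Let F0's short side be w mm. w · w√2 = 0.64 m² = 640,000 mm², so w ≈ 672.7 mm and w√2 ≈ 951.4 mm → F0 = 673 × 951 mm.
F1: ⌊951/2⌋ × 673 = 475 × 673 mm
F2: ⌊673/2⌋ × 475 = 336 × 475 mm
F3: ⌊475/2⌋ × 336 = 237 × 336 mm
F4: ⌊336/2⌋ × 237 = 168 × 237 mm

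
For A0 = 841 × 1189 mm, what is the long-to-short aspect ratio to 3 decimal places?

1.414

1189 / 841 = 1.414
Matches √2 ≈ 1.414 — the ISO 216 defining ratio.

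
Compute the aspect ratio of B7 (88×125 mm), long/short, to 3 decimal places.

125 / 88 = 1.420
ISO 216 targets √2 ≈ 1.414; the +0.006 deviation is from mm rounding.

1.420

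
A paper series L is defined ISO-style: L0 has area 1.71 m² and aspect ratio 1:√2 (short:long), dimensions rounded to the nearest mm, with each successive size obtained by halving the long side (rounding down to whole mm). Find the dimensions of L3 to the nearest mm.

Let L0's short side be w mm. w · w√2 = 1.71 m² = 1,710,000 mm², so w ≈ 1099.6 mm and w√2 ≈ 1555.1 mm → L0 = 1100 × 1555 mm.
L1: ⌊1555/2⌋ × 1100 = 777 × 1100 mm
L2: ⌊1100/2⌋ × 777 = 550 × 777 mm
L3: ⌊777/2⌋ × 550 = 388 × 550 mm

388 × 550 mm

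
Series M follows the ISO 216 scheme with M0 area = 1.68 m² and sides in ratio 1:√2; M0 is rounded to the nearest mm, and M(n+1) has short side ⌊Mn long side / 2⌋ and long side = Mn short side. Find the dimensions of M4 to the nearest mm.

Let M0's short side be w mm. w · w√2 = 1.68 m² = 1,680,000 mm², so w ≈ 1089.9 mm and w√2 ≈ 1541.4 mm → M0 = 1090 × 1541 mm.
M1: ⌊1541/2⌋ × 1090 = 770 × 1090 mm
M2: ⌊1090/2⌋ × 770 = 545 × 770 mm
M3: ⌊770/2⌋ × 545 = 385 × 545 mm
M4: ⌊545/2⌋ × 385 = 272 × 385 mm

272 × 385 mm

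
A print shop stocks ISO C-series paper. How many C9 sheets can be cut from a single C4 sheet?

32

C4 = 229 × 324 mm; C9 = 40 × 57 mm.
Each halving step doubles the count; 5 steps from C4 to C9.
2^5 = 32.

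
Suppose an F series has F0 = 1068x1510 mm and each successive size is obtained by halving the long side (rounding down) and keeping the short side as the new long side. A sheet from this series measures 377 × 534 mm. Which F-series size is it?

F0: 1068 × 1510 mm
F1: 755 × 1068 mm
F2: 534 × 755 mm
F3: 377 × 534 mm
F4: 267 × 377 mm
→ matches F3.

F3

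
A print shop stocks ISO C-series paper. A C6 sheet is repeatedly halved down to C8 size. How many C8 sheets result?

Each ISO step halves the sheet: 1 × C6 → 2 × C7 → 4 × C8
From C6 to C8 is 2 halving steps: 2^2 = 4.

4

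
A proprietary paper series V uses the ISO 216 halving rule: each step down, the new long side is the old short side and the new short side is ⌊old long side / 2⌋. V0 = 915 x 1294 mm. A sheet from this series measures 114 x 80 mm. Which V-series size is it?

V0: 915 × 1294 mm
V1: 647 × 915 mm
V2: 457 × 647 mm
V3: 323 × 457 mm
V4: 228 × 323 mm
V5: 161 × 228 mm
V6: 114 × 161 mm
V7: 80 × 114 mm
V8: 57 × 80 mm
→ matches V7.

V7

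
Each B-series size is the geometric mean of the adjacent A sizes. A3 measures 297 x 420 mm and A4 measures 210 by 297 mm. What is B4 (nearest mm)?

250 × 353 mm

Short side: √(297 · 210) = √62370 ≈ 249.7 → 250 mm
Long side: √(420 · 297) = √124740 ≈ 353.2 → 353 mm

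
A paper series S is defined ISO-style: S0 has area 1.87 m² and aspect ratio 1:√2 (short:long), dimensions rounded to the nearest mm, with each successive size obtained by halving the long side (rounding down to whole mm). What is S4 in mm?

287 × 406 mm

Let S0's short side be w mm. w · w√2 = 1.87 m² = 1,870,000 mm², so w ≈ 1149.9 mm and w√2 ≈ 1626.2 mm → S0 = 1150 × 1626 mm.
S1: ⌊1626/2⌋ × 1150 = 813 × 1150 mm
S2: ⌊1150/2⌋ × 813 = 575 × 813 mm
S3: ⌊813/2⌋ × 575 = 406 × 575 mm
S4: ⌊575/2⌋ × 406 = 287 × 406 mm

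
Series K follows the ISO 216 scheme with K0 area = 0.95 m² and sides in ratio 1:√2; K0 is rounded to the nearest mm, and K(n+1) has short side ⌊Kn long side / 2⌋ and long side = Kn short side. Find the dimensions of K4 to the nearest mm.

205 × 289 mm

Let K0's short side be w mm. w · w√2 = 0.95 m² = 950,000 mm², so w ≈ 819.6 mm and w√2 ≈ 1159.1 mm → K0 = 820 × 1159 mm.
K1: ⌊1159/2⌋ × 820 = 579 × 820 mm
K2: ⌊820/2⌋ × 579 = 410 × 579 mm
K3: ⌊579/2⌋ × 410 = 289 × 410 mm
K4: ⌊410/2⌋ × 289 = 205 × 289 mm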